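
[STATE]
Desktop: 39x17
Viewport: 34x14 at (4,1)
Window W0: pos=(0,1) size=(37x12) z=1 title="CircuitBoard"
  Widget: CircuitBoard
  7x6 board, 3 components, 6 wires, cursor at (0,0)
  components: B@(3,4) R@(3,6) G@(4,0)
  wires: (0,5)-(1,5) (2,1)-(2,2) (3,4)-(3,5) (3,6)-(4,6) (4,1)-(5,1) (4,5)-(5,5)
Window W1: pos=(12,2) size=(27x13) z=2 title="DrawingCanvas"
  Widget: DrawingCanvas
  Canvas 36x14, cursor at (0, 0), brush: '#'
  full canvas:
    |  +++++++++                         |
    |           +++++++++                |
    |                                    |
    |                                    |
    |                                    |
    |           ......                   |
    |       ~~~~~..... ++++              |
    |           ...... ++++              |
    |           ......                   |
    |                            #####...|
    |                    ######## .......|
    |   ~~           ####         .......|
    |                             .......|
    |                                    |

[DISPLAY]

━━━━━━━━━━━━━━━━━━━━━━━━━━━━━━━━┓ 
rcuitBoa┏━━━━━━━━━━━━━━━━━━━━━━━━━
────────┃ DrawingCanvas           
0 1 2 3 ┠─────────────────────────
[.]     ┃+ +++++++++              
        ┃           +++++++++     
        ┃                         
        ┃                         
     · ─┃                         
        ┃           ......        
        ┃       ~~~~~..... ++++   
━━━━━━━━┃           ...... ++++   
        ┃           ......        
        ┗━━━━━━━━━━━━━━━━━━━━━━━━━


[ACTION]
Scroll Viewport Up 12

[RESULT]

                                  
━━━━━━━━━━━━━━━━━━━━━━━━━━━━━━━━┓ 
rcuitBoa┏━━━━━━━━━━━━━━━━━━━━━━━━━
────────┃ DrawingCanvas           
0 1 2 3 ┠─────────────────────────
[.]     ┃+ +++++++++              
        ┃           +++++++++     
        ┃                         
        ┃                         
     · ─┃                         
        ┃           ......        
        ┃       ~~~~~..... ++++   
━━━━━━━━┃           ...... ++++   
        ┃           ......        


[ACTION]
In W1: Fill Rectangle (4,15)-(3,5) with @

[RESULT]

                                  
━━━━━━━━━━━━━━━━━━━━━━━━━━━━━━━━┓ 
rcuitBoa┏━━━━━━━━━━━━━━━━━━━━━━━━━
────────┃ DrawingCanvas           
0 1 2 3 ┠─────────────────────────
[.]     ┃+ +++++++++              
        ┃           +++++++++     
        ┃                         
        ┃     @@@@@@@@@@@         
     · ─┃     @@@@@@@@@@@         
        ┃           ......        
        ┃       ~~~~~..... ++++   
━━━━━━━━┃           ...... ++++   
        ┃           ......        


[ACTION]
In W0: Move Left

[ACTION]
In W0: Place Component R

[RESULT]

                                  
━━━━━━━━━━━━━━━━━━━━━━━━━━━━━━━━┓ 
rcuitBoa┏━━━━━━━━━━━━━━━━━━━━━━━━━
────────┃ DrawingCanvas           
0 1 2 3 ┠─────────────────────────
[R]     ┃+ +++++++++              
        ┃           +++++++++     
        ┃                         
        ┃     @@@@@@@@@@@         
     · ─┃     @@@@@@@@@@@         
        ┃           ......        
        ┃       ~~~~~..... ++++   
━━━━━━━━┃           ...... ++++   
        ┃           ......        


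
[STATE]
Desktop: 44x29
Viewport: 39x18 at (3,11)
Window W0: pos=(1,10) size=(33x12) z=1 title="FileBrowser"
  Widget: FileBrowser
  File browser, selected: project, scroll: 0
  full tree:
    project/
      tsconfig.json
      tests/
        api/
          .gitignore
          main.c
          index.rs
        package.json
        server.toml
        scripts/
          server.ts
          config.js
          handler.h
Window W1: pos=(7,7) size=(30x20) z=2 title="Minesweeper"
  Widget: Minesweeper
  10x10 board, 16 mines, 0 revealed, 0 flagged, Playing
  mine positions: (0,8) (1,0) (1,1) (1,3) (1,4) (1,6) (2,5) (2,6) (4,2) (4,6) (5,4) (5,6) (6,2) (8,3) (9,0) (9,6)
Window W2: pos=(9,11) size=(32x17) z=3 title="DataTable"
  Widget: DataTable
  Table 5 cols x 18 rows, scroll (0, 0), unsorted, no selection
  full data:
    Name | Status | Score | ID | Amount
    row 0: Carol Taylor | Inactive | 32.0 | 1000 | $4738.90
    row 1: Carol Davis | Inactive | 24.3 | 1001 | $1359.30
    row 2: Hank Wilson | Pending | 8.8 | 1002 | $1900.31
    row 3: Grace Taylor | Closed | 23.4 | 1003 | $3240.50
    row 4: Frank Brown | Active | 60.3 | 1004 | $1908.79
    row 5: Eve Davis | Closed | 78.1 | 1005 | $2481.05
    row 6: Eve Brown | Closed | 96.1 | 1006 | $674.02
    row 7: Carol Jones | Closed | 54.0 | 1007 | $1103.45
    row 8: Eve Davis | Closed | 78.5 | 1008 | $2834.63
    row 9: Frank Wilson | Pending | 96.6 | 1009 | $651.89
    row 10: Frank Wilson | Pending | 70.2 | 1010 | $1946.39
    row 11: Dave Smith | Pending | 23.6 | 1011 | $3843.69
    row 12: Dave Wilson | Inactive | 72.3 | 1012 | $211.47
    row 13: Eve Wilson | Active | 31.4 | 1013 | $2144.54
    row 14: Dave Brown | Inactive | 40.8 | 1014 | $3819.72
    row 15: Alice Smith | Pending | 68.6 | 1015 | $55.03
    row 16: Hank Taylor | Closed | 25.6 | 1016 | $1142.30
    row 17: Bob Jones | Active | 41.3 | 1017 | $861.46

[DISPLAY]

File┃■┏━━━━━━━━━━━━━━━━━━━━━━━━━━━━━━┓ 
────┃■┃ DataTable                    ┃ 
 [-]┃■┠──────────────────────────────┨ 
   t┃■┃Name        │Status  │Score│ID┃ 
   [┃■┃────────────┼────────┼─────┼──┃ 
    ┃■┃Carol Taylor│Inactive│32.0 │10┃ 
    ┃■┃Carol Davis │Inactive│24.3 │10┃ 
    ┃■┃Hank Wilson │Pending │8.8  │10┃ 
    ┃■┃Grace Taylor│Closed  │23.4 │10┃ 
    ┃ ┃Frank Brown │Active  │60.3 │10┃ 
━━━━┃ ┃Eve Davis   │Closed  │78.1 │10┃ 
    ┃ ┃Eve Brown   │Closed  │96.1 │10┃ 
    ┃ ┃Carol Jones │Closed  │54.0 │10┃ 
    ┃ ┃Eve Davis   │Closed  │78.5 │10┃ 
    ┃ ┃Frank Wilson│Pending │96.6 │10┃ 
    ┗━┃Frank Wilson│Pending │70.2 │10┃ 
      ┗━━━━━━━━━━━━━━━━━━━━━━━━━━━━━━┛ 
                                       


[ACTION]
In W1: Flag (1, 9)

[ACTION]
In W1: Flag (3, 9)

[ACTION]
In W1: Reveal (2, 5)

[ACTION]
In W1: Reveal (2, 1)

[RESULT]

File┃✹┏━━━━━━━━━━━━━━━━━━━━━━━━━━━━━━┓ 
────┃■┃ DataTable                    ┃ 
 [-]┃■┠──────────────────────────────┨ 
   t┃■┃Name        │Status  │Score│ID┃ 
   [┃■┃────────────┼────────┼─────┼──┃ 
    ┃■┃Carol Taylor│Inactive│32.0 │10┃ 
    ┃■┃Carol Davis │Inactive│24.3 │10┃ 
    ┃■┃Hank Wilson │Pending │8.8  │10┃ 
    ┃✹┃Grace Taylor│Closed  │23.4 │10┃ 
    ┃ ┃Frank Brown │Active  │60.3 │10┃ 
━━━━┃ ┃Eve Davis   │Closed  │78.1 │10┃ 
    ┃ ┃Eve Brown   │Closed  │96.1 │10┃ 
    ┃ ┃Carol Jones │Closed  │54.0 │10┃ 
    ┃ ┃Eve Davis   │Closed  │78.5 │10┃ 
    ┃ ┃Frank Wilson│Pending │96.6 │10┃ 
    ┗━┃Frank Wilson│Pending │70.2 │10┃ 
      ┗━━━━━━━━━━━━━━━━━━━━━━━━━━━━━━┛ 
                                       


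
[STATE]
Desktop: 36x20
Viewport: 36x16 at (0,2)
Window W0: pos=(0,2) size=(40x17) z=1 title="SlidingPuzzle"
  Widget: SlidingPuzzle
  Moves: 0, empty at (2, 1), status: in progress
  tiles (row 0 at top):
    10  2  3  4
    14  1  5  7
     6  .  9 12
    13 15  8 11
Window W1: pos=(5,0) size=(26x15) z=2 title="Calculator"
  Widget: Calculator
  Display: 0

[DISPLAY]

┏━━━━┠────────────────────────┨━━━━━
┃ Sli┃                       0┃     
┠────┃┌───┬───┬───┬───┐       ┃─────
┃┌───┃│ 7 │ 8 │ 9 │ ÷ │       ┃     
┃│ 10┃├───┼───┼───┼───┤       ┃     
┃├───┃│ 4 │ 5 │ 6 │ × │       ┃     
┃│ 14┃├───┼───┼───┼───┤       ┃     
┃├───┃│ 1 │ 2 │ 3 │ - │       ┃     
┃│  6┃├───┼───┼───┼───┤       ┃     
┃├───┃│ 0 │ . │ = │ + │       ┃     
┃│ 13┃├───┼───┼───┼───┤       ┃     
┃└───┃│ C │ MC│ MR│ M+│       ┃     
┃Move┗━━━━━━━━━━━━━━━━━━━━━━━━┛     
┃                                   
┃                                   
┃                                   


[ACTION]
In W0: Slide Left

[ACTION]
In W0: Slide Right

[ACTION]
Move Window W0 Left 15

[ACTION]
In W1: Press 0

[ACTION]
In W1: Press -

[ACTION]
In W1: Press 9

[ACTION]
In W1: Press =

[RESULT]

┏━━━━┠────────────────────────┨━━━━━
┃ Sli┃                      -9┃     
┠────┃┌───┬───┬───┬───┐       ┃─────
┃┌───┃│ 7 │ 8 │ 9 │ ÷ │       ┃     
┃│ 10┃├───┼───┼───┼───┤       ┃     
┃├───┃│ 4 │ 5 │ 6 │ × │       ┃     
┃│ 14┃├───┼───┼───┼───┤       ┃     
┃├───┃│ 1 │ 2 │ 3 │ - │       ┃     
┃│  6┃├───┼───┼───┼───┤       ┃     
┃├───┃│ 0 │ . │ = │ + │       ┃     
┃│ 13┃├───┼───┼───┼───┤       ┃     
┃└───┃│ C │ MC│ MR│ M+│       ┃     
┃Move┗━━━━━━━━━━━━━━━━━━━━━━━━┛     
┃                                   
┃                                   
┃                                   


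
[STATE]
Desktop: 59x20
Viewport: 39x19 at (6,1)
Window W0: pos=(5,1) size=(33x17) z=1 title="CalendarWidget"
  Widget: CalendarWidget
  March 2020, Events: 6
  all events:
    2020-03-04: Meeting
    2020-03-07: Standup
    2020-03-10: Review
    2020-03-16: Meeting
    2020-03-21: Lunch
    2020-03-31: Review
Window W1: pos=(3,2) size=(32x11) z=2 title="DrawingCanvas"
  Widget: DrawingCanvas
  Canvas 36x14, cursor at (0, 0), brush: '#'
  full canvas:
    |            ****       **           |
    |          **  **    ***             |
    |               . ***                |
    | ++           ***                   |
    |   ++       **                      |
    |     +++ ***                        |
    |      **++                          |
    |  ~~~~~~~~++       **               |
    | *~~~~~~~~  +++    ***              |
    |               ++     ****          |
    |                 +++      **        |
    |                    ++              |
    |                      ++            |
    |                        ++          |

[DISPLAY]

━━━━━━━━━━━━━━━━━━━━━━━━━━━━━━━┓       
━━━━━━━━━━━━━━━━━━━━━━━━━━━━┓  ┃       
rawingCanvas                ┃──┨       
────────────────────────────┨  ┃       
          ****       **     ┃  ┃       
        **  **    ***       ┃  ┃       
             . ***          ┃  ┃       
+           ***             ┃  ┃       
 ++       **                ┃  ┃       
   +++ ***                  ┃  ┃       
    **++                    ┃  ┃       
━━━━━━━━━━━━━━━━━━━━━━━━━━━━┛  ┃       
                               ┃       
                               ┃       
                               ┃       
                               ┃       
━━━━━━━━━━━━━━━━━━━━━━━━━━━━━━━┛       
                                       
                                       


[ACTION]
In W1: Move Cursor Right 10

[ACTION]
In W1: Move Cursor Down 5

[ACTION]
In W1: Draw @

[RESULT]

━━━━━━━━━━━━━━━━━━━━━━━━━━━━━━━┓       
━━━━━━━━━━━━━━━━━━━━━━━━━━━━┓  ┃       
rawingCanvas                ┃──┨       
────────────────────────────┨  ┃       
          ****       **     ┃  ┃       
        **  **    ***       ┃  ┃       
             . ***          ┃  ┃       
+           ***             ┃  ┃       
 ++       **                ┃  ┃       
   +++ *@*                  ┃  ┃       
    **++                    ┃  ┃       
━━━━━━━━━━━━━━━━━━━━━━━━━━━━┛  ┃       
                               ┃       
                               ┃       
                               ┃       
                               ┃       
━━━━━━━━━━━━━━━━━━━━━━━━━━━━━━━┛       
                                       
                                       


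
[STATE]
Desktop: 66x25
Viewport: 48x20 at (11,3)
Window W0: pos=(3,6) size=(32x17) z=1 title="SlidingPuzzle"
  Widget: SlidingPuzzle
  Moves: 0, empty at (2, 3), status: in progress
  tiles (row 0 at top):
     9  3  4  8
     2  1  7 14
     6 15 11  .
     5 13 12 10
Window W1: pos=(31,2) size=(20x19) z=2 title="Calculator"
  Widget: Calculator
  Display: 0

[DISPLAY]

                    ┃ Calculator       ┃        
                    ┠──────────────────┨        
                    ┃                 0┃        
━━━━━━━━━━━━━━━━━━━━┃┌───┬───┬───┬───┐ ┃        
gPuzzle             ┃│ 7 │ 8 │ 9 │ ÷ │ ┃        
────────────────────┃├───┼───┼───┼───┤ ┃        
───┬────┬────┐      ┃│ 4 │ 5 │ 6 │ × │ ┃        
 3 │  4 │  8 │      ┃├───┼───┼───┼───┤ ┃        
───┼────┼────┤      ┃│ 1 │ 2 │ 3 │ - │ ┃        
 1 │  7 │ 14 │      ┃├───┼───┼───┼───┤ ┃        
───┼────┼────┤      ┃│ 0 │ . │ = │ + │ ┃        
15 │ 11 │    │      ┃├───┼───┼───┼───┤ ┃        
───┼────┼────┤      ┃│ C │ MC│ MR│ M+│ ┃        
13 │ 12 │ 10 │      ┃└───┴───┴───┴───┘ ┃        
───┴────┴────┘      ┃                  ┃        
0                   ┃                  ┃        
                    ┃                  ┃        
                    ┗━━━━━━━━━━━━━━━━━━┛        
                       ┃                        
━━━━━━━━━━━━━━━━━━━━━━━┛                        


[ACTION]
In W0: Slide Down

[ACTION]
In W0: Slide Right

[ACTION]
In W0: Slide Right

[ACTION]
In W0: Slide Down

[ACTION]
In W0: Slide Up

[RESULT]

                    ┃ Calculator       ┃        
                    ┠──────────────────┨        
                    ┃                 0┃        
━━━━━━━━━━━━━━━━━━━━┃┌───┬───┬───┬───┐ ┃        
gPuzzle             ┃│ 7 │ 8 │ 9 │ ÷ │ ┃        
────────────────────┃├───┼───┼───┼───┤ ┃        
───┬────┬────┐      ┃│ 4 │ 5 │ 6 │ × │ ┃        
 3 │  4 │  8 │      ┃├───┼───┼───┼───┤ ┃        
───┼────┼────┤      ┃│ 1 │ 2 │ 3 │ - │ ┃        
   │  1 │  7 │      ┃├───┼───┼───┼───┤ ┃        
───┼────┼────┤      ┃│ 0 │ . │ = │ + │ ┃        
15 │ 11 │ 14 │      ┃├───┼───┼───┼───┤ ┃        
───┼────┼────┤      ┃│ C │ MC│ MR│ M+│ ┃        
13 │ 12 │ 10 │      ┃└───┴───┴───┴───┘ ┃        
───┴────┴────┘      ┃                  ┃        
5                   ┃                  ┃        
                    ┃                  ┃        
                    ┗━━━━━━━━━━━━━━━━━━┛        
                       ┃                        
━━━━━━━━━━━━━━━━━━━━━━━┛                        


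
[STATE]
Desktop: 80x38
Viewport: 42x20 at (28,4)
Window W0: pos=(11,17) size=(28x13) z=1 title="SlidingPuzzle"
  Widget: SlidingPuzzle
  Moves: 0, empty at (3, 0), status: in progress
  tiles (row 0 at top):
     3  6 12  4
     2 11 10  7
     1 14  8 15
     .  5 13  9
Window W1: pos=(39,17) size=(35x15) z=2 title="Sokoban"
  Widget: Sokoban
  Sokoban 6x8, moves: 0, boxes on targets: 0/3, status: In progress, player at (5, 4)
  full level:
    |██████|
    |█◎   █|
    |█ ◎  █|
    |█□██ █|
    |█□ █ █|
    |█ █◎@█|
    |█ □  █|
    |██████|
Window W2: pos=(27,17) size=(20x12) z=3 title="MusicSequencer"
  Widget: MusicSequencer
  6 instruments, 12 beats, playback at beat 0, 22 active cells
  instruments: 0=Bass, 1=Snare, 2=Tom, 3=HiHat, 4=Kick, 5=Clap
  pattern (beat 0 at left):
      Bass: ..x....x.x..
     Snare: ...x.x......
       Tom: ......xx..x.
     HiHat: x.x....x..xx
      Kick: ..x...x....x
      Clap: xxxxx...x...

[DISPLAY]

                                          
                                          
                                          
                                          
                                          
                                          
                                          
                                          
                                          
                                          
                                          
                                          
                                          
━━━━━━━━━━━━━━━━━━┓━━━━━━━━━━━━━━━━━━━━━━━
 MusicSequencer   ┃n                      
──────────────────┨───────────────────────
      ▼12345678901┃                       
  Bass··█····█·█··┃                       
 Snare···█·█······┃                       
   Tom······██··█·┃                       


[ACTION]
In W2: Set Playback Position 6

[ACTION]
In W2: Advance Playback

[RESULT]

                                          
                                          
                                          
                                          
                                          
                                          
                                          
                                          
                                          
                                          
                                          
                                          
                                          
━━━━━━━━━━━━━━━━━━┓━━━━━━━━━━━━━━━━━━━━━━━
 MusicSequencer   ┃n                      
──────────────────┨───────────────────────
      0123456▼8901┃                       
  Bass··█····█·█··┃                       
 Snare···█·█······┃                       
   Tom······██··█·┃                       


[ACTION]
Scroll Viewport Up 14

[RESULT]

                                          
                                          
                                          
                                          
                                          
                                          
                                          
                                          
                                          
                                          
                                          
                                          
                                          
                                          
                                          
                                          
                                          
━━━━━━━━━━━━━━━━━━┓━━━━━━━━━━━━━━━━━━━━━━━
 MusicSequencer   ┃n                      
──────────────────┨───────────────────────


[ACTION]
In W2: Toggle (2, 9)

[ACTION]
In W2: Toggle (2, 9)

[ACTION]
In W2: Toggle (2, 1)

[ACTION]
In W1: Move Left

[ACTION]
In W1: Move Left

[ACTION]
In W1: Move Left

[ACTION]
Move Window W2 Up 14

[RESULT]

                                          
                                          
                                          
━━━━━━━━━━━━━━━━━━┓                       
 MusicSequencer   ┃                       
──────────────────┨                       
      0123456▼8901┃                       
  Bass··█····█·█··┃                       
 Snare···█·█······┃                       
   Tom·█····██··█·┃                       
 HiHat█·█····█··██┃                       
  Kick··█···█····█┃                       
  Clap█████···█···┃                       
                  ┃                       
━━━━━━━━━━━━━━━━━━┛                       
                                          
                                          
━━━━━━━━━━┓┏━━━━━━━━━━━━━━━━━━━━━━━━━━━━━━
          ┃┃ Sokoban                      
──────────┨┠──────────────────────────────


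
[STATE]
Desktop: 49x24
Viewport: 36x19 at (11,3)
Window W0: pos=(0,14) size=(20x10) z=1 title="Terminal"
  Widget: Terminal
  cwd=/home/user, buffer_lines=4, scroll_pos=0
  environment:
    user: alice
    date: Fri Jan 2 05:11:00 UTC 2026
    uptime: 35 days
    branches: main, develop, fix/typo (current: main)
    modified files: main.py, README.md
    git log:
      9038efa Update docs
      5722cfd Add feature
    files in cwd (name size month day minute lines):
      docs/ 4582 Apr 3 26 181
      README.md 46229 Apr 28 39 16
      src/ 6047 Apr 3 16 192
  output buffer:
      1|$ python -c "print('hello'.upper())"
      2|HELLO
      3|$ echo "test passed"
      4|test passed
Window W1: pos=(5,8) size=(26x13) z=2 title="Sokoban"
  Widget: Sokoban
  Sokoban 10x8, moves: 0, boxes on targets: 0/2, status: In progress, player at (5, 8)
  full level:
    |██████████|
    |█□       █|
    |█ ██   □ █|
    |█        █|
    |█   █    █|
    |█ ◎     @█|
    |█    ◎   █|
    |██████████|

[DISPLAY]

                                    
                                    
                                    
                                    
                                    
━━━━━━━━━━━━━━━━━━━┓                
ban                ┃                
───────────────────┨                
█████              ┃                
    █              ┃                
  □ █              ┃                
    █              ┃                
    █              ┃                
   @█              ┃                
◎   █              ┃                
█████              ┃                
: 0  0/2           ┃                
━━━━━━━━━━━━━━━━━━━┛                
        ┃                           


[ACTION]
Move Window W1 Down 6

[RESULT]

                                    
                                    
                                    
                                    
                                    
                                    
                                    
                                    
━━━━━━━━━━━━━━━━━━━┓                
ban                ┃                
───────────────────┨                
█████              ┃                
    █              ┃                
  □ █              ┃                
    █              ┃                
    █              ┃                
   @█              ┃                
◎   █              ┃                
█████              ┃                


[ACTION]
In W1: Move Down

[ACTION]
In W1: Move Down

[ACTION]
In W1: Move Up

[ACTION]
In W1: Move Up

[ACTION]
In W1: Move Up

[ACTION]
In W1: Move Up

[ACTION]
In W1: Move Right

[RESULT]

                                    
                                    
                                    
                                    
                                    
                                    
                                    
                                    
━━━━━━━━━━━━━━━━━━━┓                
ban                ┃                
───────────────────┨                
█████              ┃                
    █              ┃                
  □@█              ┃                
    █              ┃                
    █              ┃                
    █              ┃                
◎   █              ┃                
█████              ┃                


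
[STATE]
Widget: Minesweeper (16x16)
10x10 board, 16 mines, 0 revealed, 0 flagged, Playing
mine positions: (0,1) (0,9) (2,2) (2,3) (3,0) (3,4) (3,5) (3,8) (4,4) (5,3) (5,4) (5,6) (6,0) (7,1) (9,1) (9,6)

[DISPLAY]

■■■■■■■■■■      
■■■■■■■■■■      
■■■■■■■■■■      
■■■■■■■■■■      
■■■■■■■■■■      
■■■■■■■■■■      
■■■■■■■■■■      
■■■■■■■■■■      
■■■■■■■■■■      
■■■■■■■■■■      
                
                
                
                
                
                


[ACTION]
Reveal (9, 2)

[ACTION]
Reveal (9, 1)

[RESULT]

■✹■■■■■■■✹      
■■■■■■■■■■      
■■✹✹■■■■■■      
✹■■■✹✹■■✹■      
■■■■✹■■■■■      
■■■✹✹■✹■■■      
✹■■■■■■■■■      
■✹■■■■■■■■      
■■■■■■■■■■      
■✹1■■■✹■■■      
                
                
                
                
                
                


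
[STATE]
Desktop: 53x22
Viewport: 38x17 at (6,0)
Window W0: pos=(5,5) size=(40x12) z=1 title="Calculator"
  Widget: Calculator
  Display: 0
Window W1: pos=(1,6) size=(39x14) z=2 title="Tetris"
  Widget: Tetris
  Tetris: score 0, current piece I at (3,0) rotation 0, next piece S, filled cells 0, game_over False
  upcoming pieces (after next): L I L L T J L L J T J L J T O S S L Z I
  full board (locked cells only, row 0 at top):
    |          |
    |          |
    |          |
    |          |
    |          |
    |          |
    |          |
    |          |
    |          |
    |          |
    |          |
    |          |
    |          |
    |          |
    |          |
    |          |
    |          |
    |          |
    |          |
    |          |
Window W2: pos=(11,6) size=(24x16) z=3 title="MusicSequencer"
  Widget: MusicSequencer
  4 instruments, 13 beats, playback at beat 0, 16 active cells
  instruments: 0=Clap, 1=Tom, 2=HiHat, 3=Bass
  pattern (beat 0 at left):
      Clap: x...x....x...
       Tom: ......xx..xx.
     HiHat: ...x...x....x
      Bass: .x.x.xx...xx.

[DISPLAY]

                                      
                                      
                                      
                                      
                                      
━━━━━━━━━━━━━━━━━━━━━━━━━━━━━━━━━━━━━━
━━━━━┏━━━━━━━━━━━━━━━━━━━━━━┓━━━━┓    
ris  ┃ MusicSequencer       ┃    ┃────
─────┠──────────────────────┨────┨   0
     ┃      ▼123456789012   ┃    ┃    
     ┃  Clap█···█····█···   ┃    ┃    
     ┃   Tom······██··██·   ┃    ┃    
     ┃ HiHat···█···█····█   ┃    ┃    
     ┃  Bass·█·█·██···██·   ┃    ┃    
     ┃                      ┃    ┃    
     ┃                      ┃    ┃    
     ┃                      ┃    ┃━━━━


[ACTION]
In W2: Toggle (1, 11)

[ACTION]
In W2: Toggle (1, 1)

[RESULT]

                                      
                                      
                                      
                                      
                                      
━━━━━━━━━━━━━━━━━━━━━━━━━━━━━━━━━━━━━━
━━━━━┏━━━━━━━━━━━━━━━━━━━━━━┓━━━━┓    
ris  ┃ MusicSequencer       ┃    ┃────
─────┠──────────────────────┨────┨   0
     ┃      ▼123456789012   ┃    ┃    
     ┃  Clap█···█····█···   ┃    ┃    
     ┃   Tom·█····██··█··   ┃    ┃    
     ┃ HiHat···█···█····█   ┃    ┃    
     ┃  Bass·█·█·██···██·   ┃    ┃    
     ┃                      ┃    ┃    
     ┃                      ┃    ┃    
     ┃                      ┃    ┃━━━━


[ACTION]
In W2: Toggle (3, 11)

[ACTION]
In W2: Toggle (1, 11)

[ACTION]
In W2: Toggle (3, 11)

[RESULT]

                                      
                                      
                                      
                                      
                                      
━━━━━━━━━━━━━━━━━━━━━━━━━━━━━━━━━━━━━━
━━━━━┏━━━━━━━━━━━━━━━━━━━━━━┓━━━━┓    
ris  ┃ MusicSequencer       ┃    ┃────
─────┠──────────────────────┨────┨   0
     ┃      ▼123456789012   ┃    ┃    
     ┃  Clap█···█····█···   ┃    ┃    
     ┃   Tom·█····██··██·   ┃    ┃    
     ┃ HiHat···█···█····█   ┃    ┃    
     ┃  Bass·█·█·██···██·   ┃    ┃    
     ┃                      ┃    ┃    
     ┃                      ┃    ┃    
     ┃                      ┃    ┃━━━━


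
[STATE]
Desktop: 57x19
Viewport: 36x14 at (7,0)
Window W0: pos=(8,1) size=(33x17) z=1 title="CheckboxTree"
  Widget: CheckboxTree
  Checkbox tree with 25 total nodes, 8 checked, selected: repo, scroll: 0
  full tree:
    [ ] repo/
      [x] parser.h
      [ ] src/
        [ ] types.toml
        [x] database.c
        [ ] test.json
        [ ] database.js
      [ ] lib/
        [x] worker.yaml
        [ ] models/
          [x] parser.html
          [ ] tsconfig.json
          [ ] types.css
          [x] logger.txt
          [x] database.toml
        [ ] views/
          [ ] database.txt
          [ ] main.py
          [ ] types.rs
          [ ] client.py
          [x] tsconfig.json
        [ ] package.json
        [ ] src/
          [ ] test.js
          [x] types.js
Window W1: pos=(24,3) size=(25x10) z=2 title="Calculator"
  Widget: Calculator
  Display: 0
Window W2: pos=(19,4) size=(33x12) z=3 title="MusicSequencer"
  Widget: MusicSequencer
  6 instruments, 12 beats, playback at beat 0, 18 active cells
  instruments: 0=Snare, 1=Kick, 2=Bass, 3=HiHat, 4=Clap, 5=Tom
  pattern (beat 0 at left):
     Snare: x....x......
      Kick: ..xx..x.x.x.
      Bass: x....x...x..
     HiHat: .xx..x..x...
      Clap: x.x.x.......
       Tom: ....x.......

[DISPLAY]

                                    
 ┏━━━━━━━━━━━━━━━━━━━━━━━━━━━━━━━┓  
 ┃ CheckboxTree                  ┃  
 ┠───────────────┏━━━━━━━━━━━━━━━━━━
 ┃>[-] repo/┏━━━━━━━━━━━━━━━━━━━━━━━
 ┃   [x] par┃ MusicSequencer        
 ┃   [-] src┠───────────────────────
 ┃     [ ] t┃      ▼12345678901     
 ┃     [x] d┃ Snare█····█······     
 ┃     [ ] t┃  Kick··██··█·█·█·     
 ┃     [ ] d┃  Bass█····█···█··     
 ┃   [-] lib┃ HiHat·██··█··█···     
 ┃     [x] w┃  Clap█·█·█·······     
 ┃     [-] m┃   Tom····█·······     


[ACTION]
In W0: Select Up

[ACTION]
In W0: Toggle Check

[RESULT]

                                    
 ┏━━━━━━━━━━━━━━━━━━━━━━━━━━━━━━━┓  
 ┃ CheckboxTree                  ┃  
 ┠───────────────┏━━━━━━━━━━━━━━━━━━
 ┃>[x] repo/┏━━━━━━━━━━━━━━━━━━━━━━━
 ┃   [x] par┃ MusicSequencer        
 ┃   [x] src┠───────────────────────
 ┃     [x] t┃      ▼12345678901     
 ┃     [x] d┃ Snare█····█······     
 ┃     [x] t┃  Kick··██··█·█·█·     
 ┃     [x] d┃  Bass█····█···█··     
 ┃   [x] lib┃ HiHat·██··█··█···     
 ┃     [x] w┃  Clap█·█·█·······     
 ┃     [x] m┃   Tom····█·······     


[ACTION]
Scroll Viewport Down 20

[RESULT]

 ┃   [x] par┃ MusicSequencer        
 ┃   [x] src┠───────────────────────
 ┃     [x] t┃      ▼12345678901     
 ┃     [x] d┃ Snare█····█······     
 ┃     [x] t┃  Kick··██··█·█·█·     
 ┃     [x] d┃  Bass█····█···█··     
 ┃   [x] lib┃ HiHat·██··█··█···     
 ┃     [x] w┃  Clap█·█·█·······     
 ┃     [x] m┃   Tom····█·······     
 ┃       [x]┃                       
 ┃       [x]┗━━━━━━━━━━━━━━━━━━━━━━━
 ┃       [x] types.css           ┃  
 ┗━━━━━━━━━━━━━━━━━━━━━━━━━━━━━━━┛  
                                    


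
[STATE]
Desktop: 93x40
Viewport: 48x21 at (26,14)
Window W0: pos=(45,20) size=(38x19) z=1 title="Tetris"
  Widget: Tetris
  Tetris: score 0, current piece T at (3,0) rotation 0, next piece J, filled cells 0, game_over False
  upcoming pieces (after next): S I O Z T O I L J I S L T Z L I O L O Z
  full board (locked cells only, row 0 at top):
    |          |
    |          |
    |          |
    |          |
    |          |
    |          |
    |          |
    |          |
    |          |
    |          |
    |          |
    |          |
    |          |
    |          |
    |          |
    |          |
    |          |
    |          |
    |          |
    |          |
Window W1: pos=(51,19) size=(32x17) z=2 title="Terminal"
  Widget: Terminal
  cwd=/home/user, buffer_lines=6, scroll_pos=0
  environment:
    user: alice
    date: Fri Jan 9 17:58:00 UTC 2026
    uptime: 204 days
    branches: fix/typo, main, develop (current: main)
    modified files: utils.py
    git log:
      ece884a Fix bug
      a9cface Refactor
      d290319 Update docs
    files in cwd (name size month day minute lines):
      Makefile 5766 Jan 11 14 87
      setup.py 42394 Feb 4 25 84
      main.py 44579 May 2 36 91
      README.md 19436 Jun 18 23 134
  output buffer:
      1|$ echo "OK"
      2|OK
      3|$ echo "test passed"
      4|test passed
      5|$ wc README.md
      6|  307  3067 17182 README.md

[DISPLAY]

                                                
                                                
                                                
                                                
                                                
                         ┏━━━━━━━━━━━━━━━━━━━━━━
                   ┏━━━━━┃ Terminal             
                   ┃ Tetr┠──────────────────────
                   ┠─────┃$ echo "OK"           
                   ┃     ┃OK                    
                   ┃     ┃$ echo "test passed"  
                   ┃     ┃test passed           
                   ┃     ┃$ wc README.md        
                   ┃     ┃  307  3067 17182 READ
                   ┃     ┃$ █                   
                   ┃     ┃                      
                   ┃     ┃                      
                   ┃     ┃                      
                   ┃     ┃                      
                   ┃     ┃                      
                   ┃     ┃                      


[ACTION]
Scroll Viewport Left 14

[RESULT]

                                                
                                                
                                                
                                                
                                                
                                       ┏━━━━━━━━
                                 ┏━━━━━┃ Termina
                                 ┃ Tetr┠────────
                                 ┠─────┃$ echo "
                                 ┃     ┃OK      
                                 ┃     ┃$ echo "
                                 ┃     ┃test pas
                                 ┃     ┃$ wc REA
                                 ┃     ┃  307  3
                                 ┃     ┃$ █     
                                 ┃     ┃        
                                 ┃     ┃        
                                 ┃     ┃        
                                 ┃     ┃        
                                 ┃     ┃        
                                 ┃     ┃        


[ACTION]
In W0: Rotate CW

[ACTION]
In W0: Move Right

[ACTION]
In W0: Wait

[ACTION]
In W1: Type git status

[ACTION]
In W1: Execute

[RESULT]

                                                
                                                
                                                
                                                
                                                
                                       ┏━━━━━━━━
                                 ┏━━━━━┃ Termina
                                 ┃ Tetr┠────────
                                 ┠─────┃$ echo "
                                 ┃     ┃OK      
                                 ┃     ┃$ echo "
                                 ┃     ┃test pas
                                 ┃     ┃$ wc REA
                                 ┃     ┃  307  3
                                 ┃     ┃$ git st
                                 ┃     ┃On branc
                                 ┃     ┃Changes 
                                 ┃     ┃        
                                 ┃     ┃        
                                 ┃     ┃$ █     
                                 ┃     ┃        
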